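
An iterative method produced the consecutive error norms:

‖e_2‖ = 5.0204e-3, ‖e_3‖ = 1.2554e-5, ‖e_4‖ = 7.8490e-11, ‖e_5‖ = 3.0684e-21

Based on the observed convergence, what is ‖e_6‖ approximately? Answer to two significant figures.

4.7e-42

First estimate the order: p ≈ ln(‖e_5‖/‖e_4‖) / ln(‖e_4‖/‖e_3‖) = ln(3.0684e-21/7.8490e-11)/ln(7.8490e-11/1.2554e-5) = ln(3.90929e-11)/ln(6.25219e-06) ≈ 2.0000.
Then ‖e_6‖ ≈ ‖e_5‖·(‖e_5‖/‖e_4‖)^p = 3.0684e-21·(3.90929e-11)^2.0000 = 3.0684e-21·1.52825e-21 ≈ 4.689e-42.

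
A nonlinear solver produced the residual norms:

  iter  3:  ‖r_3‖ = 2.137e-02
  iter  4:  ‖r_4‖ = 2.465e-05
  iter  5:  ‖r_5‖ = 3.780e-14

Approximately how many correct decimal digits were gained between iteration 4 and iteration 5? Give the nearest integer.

9

Digits gained ≈ log₁₀(‖r_4‖/‖r_5‖) = log₁₀(2.465e-05/3.780e-14) = log₁₀(6.52116e+08) ≈ 8.814.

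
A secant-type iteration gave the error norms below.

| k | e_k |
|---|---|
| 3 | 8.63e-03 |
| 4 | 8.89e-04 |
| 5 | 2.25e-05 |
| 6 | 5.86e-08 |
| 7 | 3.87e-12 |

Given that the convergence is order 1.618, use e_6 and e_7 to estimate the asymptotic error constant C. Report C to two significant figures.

C ≈ e_7 / e_6^1.618
  = 3.87e-12 / (5.86e-08)^1.618
  = 3.87e-12 / 1.98819e-12 ≈ 1.9465

1.9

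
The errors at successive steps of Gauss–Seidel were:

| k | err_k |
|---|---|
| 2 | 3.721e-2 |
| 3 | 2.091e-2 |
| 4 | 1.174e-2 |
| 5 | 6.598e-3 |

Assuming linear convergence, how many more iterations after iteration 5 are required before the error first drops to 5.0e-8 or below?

21

Rate ρ ≈ err_5/err_4 = 6.598e-3/1.174e-2 = 0.5620.
After j more steps, err_{5+j} ≈ 6.598e-3·ρ^j; need ρ^j ≤ 5.0e-8/6.598e-3 = 7.57805e-06.
j ≥ ln(7.57805e-06)/ln(0.5620) = -11.7903/-0.57625 = 20.460.
So 21 more iterations are needed.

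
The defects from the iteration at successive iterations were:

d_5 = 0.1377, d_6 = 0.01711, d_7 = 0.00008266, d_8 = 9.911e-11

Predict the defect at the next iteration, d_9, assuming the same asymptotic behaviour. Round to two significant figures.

7.2e-26

First estimate the order: p ≈ ln(d_8/d_7) / ln(d_7/d_6) = ln(9.911e-11/0.00008266)/ln(0.00008266/0.01711) = ln(1.19901e-06)/ln(0.00483109) ≈ 2.5567.
Then d_9 ≈ d_8·(d_8/d_7)^p = 9.911e-11·(1.19901e-06)^2.5567 = 9.911e-11·7.26652e-16 ≈ 7.202e-26.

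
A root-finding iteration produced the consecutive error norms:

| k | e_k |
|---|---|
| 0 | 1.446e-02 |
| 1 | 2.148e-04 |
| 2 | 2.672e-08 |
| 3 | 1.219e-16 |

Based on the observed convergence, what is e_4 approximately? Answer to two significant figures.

1.9e-34

First estimate the order: p ≈ ln(e_3/e_2) / ln(e_2/e_1) = ln(1.219e-16/2.672e-08)/ln(2.672e-08/2.148e-04) = ln(4.56213e-09)/ln(0.000124395) ≈ 2.1358.
Then e_4 ≈ e_3·(e_3/e_2)^p = 1.219e-16·(4.56213e-09)^2.1358 = 1.219e-16·1.53338e-18 ≈ 1.869e-34.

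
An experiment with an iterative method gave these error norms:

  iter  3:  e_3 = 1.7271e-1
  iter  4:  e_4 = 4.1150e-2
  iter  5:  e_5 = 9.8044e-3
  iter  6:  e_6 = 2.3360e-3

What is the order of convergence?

1

Consecutive ratios: e_6/e_5 = 2.3360e-3/9.8044e-3 = 0.23826, e_5/e_4 = 9.8044e-3/4.1150e-2 = 0.23826.
p ≈ ln(0.23826)/ln(0.23826) = -1.4344/-1.4344 ≈ 1.00.
So the convergence is linear (order 1).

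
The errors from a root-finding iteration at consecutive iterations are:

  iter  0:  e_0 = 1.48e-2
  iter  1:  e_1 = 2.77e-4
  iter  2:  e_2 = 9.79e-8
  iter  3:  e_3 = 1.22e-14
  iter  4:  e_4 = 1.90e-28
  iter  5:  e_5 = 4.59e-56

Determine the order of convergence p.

2

Consecutive ratios: e_5/e_4 = 4.59e-56/1.90e-28 = 2.41579e-28, e_4/e_3 = 1.90e-28/1.22e-14 = 1.55738e-14.
p ≈ ln(2.41579e-28)/ln(1.55738e-14) = -63.5904/-31.7932 ≈ 2.00.
So the convergence is quadratic (order 2).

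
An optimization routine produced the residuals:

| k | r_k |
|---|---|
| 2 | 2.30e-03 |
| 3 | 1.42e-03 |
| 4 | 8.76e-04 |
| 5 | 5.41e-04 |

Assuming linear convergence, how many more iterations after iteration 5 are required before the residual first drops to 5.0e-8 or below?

Rate ρ ≈ r_5/r_4 = 5.41e-04/8.76e-04 = 0.6176.
After j more steps, r_{5+j} ≈ 5.41e-04·ρ^j; need ρ^j ≤ 5.0e-8/5.41e-04 = 9.24214e-05.
j ≥ ln(9.24214e-05)/ln(0.6176) = -9.2892/-0.48191 = 19.276.
So 20 more iterations are needed.

20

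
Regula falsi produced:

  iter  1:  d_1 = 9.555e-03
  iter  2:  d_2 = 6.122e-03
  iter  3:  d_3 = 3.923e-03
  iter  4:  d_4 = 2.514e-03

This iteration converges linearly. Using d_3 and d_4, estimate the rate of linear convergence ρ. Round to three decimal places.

0.641

ρ ≈ d_4/d_3 = 2.514e-03/3.923e-03 = 0.64084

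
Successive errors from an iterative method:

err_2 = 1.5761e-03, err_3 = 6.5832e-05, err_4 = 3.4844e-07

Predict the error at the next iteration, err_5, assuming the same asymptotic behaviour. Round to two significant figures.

6.1e-11

First estimate the order: p ≈ ln(err_4/err_3) / ln(err_3/err_2) = ln(3.4844e-07/6.5832e-05)/ln(6.5832e-05/1.5761e-03) = ln(0.00529287)/ln(0.0417689) ≈ 1.6505.
Then err_5 ≈ err_4·(err_4/err_3)^p = 3.4844e-07·(0.00529287)^1.6505 = 3.4844e-07·0.000174965 ≈ 6.096e-11.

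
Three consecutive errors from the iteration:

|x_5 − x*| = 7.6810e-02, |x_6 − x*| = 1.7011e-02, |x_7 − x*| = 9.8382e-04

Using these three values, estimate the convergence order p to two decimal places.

p ≈ ln(|x_7 − x*|/|x_6 − x*|) / ln(|x_6 − x*|/|x_5 − x*|)
  = ln(9.8382e-04/1.7011e-02) / ln(1.7011e-02/7.6810e-02)
  = ln(0.0578343) / ln(0.221469)
  = -2.85017 / -1.50747 ≈ 1.89070

1.89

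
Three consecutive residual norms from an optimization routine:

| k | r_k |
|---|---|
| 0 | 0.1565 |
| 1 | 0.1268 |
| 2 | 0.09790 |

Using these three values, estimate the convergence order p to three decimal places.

p ≈ ln(r_2/r_1) / ln(r_1/r_0)
  = ln(0.09790/0.1268) / ln(0.1268/0.1565)
  = ln(0.772082) / ln(0.810224)
  = -0.258665 / -0.210445 ≈ 1.229134

1.229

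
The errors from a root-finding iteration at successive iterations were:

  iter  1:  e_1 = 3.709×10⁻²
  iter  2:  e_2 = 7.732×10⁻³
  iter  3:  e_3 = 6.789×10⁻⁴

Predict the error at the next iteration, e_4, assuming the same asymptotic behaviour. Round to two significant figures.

First estimate the order: p ≈ ln(e_3/e_2) / ln(e_2/e_1) = ln(6.789×10⁻⁴/7.732×10⁻³)/ln(7.732×10⁻³/3.709×10⁻²) = ln(0.0878039)/ln(0.208466) ≈ 1.5515.
Then e_4 ≈ e_3·(e_3/e_2)^p = 6.789×10⁻⁴·(0.0878039)^1.5515 = 6.789×10⁻⁴·0.0229542 ≈ 1.558e-05.

1.6e-5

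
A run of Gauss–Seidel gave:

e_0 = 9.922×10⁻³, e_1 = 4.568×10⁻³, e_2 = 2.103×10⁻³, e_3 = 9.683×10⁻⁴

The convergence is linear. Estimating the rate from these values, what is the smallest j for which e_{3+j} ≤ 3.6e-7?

Rate ρ ≈ e_3/e_2 = 9.683×10⁻⁴/2.103×10⁻³ = 0.4604.
After j more steps, e_{3+j} ≈ 9.683×10⁻⁴·ρ^j; need ρ^j ≤ 3.6e-7/9.683×10⁻⁴ = 0.000371786.
j ≥ ln(0.000371786)/ln(0.4604) = -7.8972/-0.77566 = 10.181.
So 11 more iterations are needed.

11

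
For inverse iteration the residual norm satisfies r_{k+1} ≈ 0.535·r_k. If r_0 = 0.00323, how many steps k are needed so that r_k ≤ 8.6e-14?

After k steps, r_k ≈ 0.00323·0.535^k.
Need 0.535^k ≤ 8.6e-14/0.00323 = 2.66254e-11.
k ≥ ln(2.66254e-11)/ln(0.535) = -24.3492/-0.62549 = 38.928.
Smallest integer k = 39.

39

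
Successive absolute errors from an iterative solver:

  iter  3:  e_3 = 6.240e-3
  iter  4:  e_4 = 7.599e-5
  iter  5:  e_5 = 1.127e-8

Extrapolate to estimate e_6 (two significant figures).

2.5e-16

First estimate the order: p ≈ ln(e_5/e_4) / ln(e_4/e_3) = ln(1.127e-8/7.599e-5)/ln(7.599e-5/6.240e-3) = ln(0.000148309)/ln(0.0121779) ≈ 2.0000.
Then e_6 ≈ e_5·(e_5/e_4)^p = 1.127e-8·(0.000148309)^2.0000 = 1.127e-8·2.19956e-08 ≈ 2.479e-16.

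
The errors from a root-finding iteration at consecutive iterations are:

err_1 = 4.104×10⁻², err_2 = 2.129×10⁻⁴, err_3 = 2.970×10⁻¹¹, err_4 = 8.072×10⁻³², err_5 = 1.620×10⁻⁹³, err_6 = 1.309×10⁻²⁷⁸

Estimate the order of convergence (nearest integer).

Consecutive ratios: err_6/err_5 = 1.309×10⁻²⁷⁸/1.620×10⁻⁹³ = 8.08025e-186, err_5/err_4 = 1.620×10⁻⁹³/8.072×10⁻³² = 2.00694e-62.
p ≈ ln(8.08025e-186)/ln(2.00694e-62) = -426.1914/-142.0637 ≈ 3.00.
So the convergence is cubic (order 3).

3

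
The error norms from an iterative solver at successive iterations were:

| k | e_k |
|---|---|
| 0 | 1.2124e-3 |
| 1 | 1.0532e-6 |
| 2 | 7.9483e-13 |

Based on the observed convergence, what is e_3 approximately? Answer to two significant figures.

4.5e-25

First estimate the order: p ≈ ln(e_2/e_1) / ln(e_1/e_0) = ln(7.9483e-13/1.0532e-6)/ln(1.0532e-6/1.2124e-3) = ln(7.54681e-07)/ln(0.00086869) ≈ 2.0000.
Then e_3 ≈ e_2·(e_2/e_1)^p = 7.9483e-13·(7.54681e-07)^2.0000 = 7.9483e-13·5.69543e-13 ≈ 4.527e-25.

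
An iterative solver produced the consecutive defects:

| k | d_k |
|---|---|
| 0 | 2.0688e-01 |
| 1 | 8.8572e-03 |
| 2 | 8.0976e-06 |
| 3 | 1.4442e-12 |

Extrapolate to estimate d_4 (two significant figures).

1.5e-27

First estimate the order: p ≈ ln(d_3/d_2) / ln(d_2/d_1) = ln(1.4442e-12/8.0976e-06)/ln(8.0976e-06/8.8572e-03) = ln(1.78349e-07)/ln(0.000914239) ≈ 2.2208.
Then d_4 ≈ d_3·(d_3/d_2)^p = 1.4442e-12·(1.78349e-07)^2.2208 = 1.4442e-12·1.02902e-15 ≈ 1.486e-27.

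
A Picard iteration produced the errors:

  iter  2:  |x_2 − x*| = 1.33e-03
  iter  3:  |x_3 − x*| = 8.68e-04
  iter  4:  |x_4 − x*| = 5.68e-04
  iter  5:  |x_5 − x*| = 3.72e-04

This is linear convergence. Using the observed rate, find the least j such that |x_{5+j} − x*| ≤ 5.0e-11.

Rate ρ ≈ |x_5 − x*|/|x_4 − x*| = 3.72e-04/5.68e-04 = 0.6549.
After j more steps, |x_{5+j} − x*| ≈ 3.72e-04·ρ^j; need ρ^j ≤ 5.0e-11/3.72e-04 = 1.34409e-07.
j ≥ ln(1.34409e-07)/ln(0.6549) = -15.8224/-0.42327 = 37.381.
So 38 more iterations are needed.

38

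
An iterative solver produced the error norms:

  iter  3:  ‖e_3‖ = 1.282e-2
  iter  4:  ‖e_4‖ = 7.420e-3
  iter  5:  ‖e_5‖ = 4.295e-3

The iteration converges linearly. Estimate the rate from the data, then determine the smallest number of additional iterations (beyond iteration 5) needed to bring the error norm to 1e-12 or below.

41

Rate ρ ≈ ‖e_5‖/‖e_4‖ = 4.295e-3/7.420e-3 = 0.5788.
After j more steps, ‖e_{5+j}‖ ≈ 4.295e-3·ρ^j; need ρ^j ≤ 1e-12/4.295e-3 = 2.32829e-10.
j ≥ ln(2.32829e-10)/ln(0.5788) = -22.1807/-0.54680 = 40.565.
So 41 more iterations are needed.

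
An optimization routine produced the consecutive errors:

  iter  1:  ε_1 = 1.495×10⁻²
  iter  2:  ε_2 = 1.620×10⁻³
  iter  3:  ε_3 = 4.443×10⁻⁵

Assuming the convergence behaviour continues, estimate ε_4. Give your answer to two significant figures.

First estimate the order: p ≈ ln(ε_3/ε_2) / ln(ε_2/ε_1) = ln(4.443×10⁻⁵/1.620×10⁻³)/ln(1.620×10⁻³/1.495×10⁻²) = ln(0.0274259)/ln(0.108361) ≈ 1.6183.
Then ε_4 ≈ ε_3·(ε_3/ε_2)^p = 4.443×10⁻⁵·(0.0274259)^1.6183 = 4.443×10⁻⁵·0.00296808 ≈ 1.319e-07.

1.3e-7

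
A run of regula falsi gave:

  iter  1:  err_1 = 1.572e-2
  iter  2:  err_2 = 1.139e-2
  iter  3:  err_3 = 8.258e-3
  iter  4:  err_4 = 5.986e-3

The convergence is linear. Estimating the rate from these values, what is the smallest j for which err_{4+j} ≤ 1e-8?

42

Rate ρ ≈ err_4/err_3 = 5.986e-3/8.258e-3 = 0.7249.
After j more steps, err_{4+j} ≈ 5.986e-3·ρ^j; need ρ^j ≤ 1e-8/5.986e-3 = 1.67056e-06.
j ≥ ln(1.67056e-06)/ln(0.7249) = -13.3024/-0.32172 = 41.348.
So 42 more iterations are needed.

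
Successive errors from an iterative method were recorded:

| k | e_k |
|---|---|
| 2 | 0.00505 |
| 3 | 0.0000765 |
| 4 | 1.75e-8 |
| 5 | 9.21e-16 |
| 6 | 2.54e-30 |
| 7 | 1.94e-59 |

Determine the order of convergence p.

2

Consecutive ratios: e_7/e_6 = 1.94e-59/2.54e-30 = 7.6378e-30, e_6/e_5 = 2.54e-30/9.21e-16 = 2.75787e-15.
p ≈ ln(7.6378e-30)/ln(2.75787e-15) = -67.0444/-33.5243 ≈ 2.00.
So the convergence is quadratic (order 2).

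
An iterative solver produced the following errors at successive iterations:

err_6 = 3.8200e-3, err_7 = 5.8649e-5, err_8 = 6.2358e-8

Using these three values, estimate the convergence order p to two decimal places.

1.64

p ≈ ln(err_8/err_7) / ln(err_7/err_6)
  = ln(6.2358e-8/5.8649e-5) / ln(5.8649e-5/3.8200e-3)
  = ln(0.00106324) / ln(0.0153531)
  = -6.84643 / -4.17644 ≈ 1.63930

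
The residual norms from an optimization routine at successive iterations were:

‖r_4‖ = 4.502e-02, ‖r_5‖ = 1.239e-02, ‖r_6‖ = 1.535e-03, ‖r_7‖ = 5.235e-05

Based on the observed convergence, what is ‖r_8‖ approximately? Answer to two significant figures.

2.2e-7

First estimate the order: p ≈ ln(‖r_7‖/‖r_6‖) / ln(‖r_6‖/‖r_5‖) = ln(5.235e-05/1.535e-03)/ln(1.535e-03/1.239e-02) = ln(0.0341042)/ln(0.12389) ≈ 1.6177.
Then ‖r_8‖ ≈ ‖r_7‖·(‖r_7‖/‖r_6‖)^p = 5.235e-05·(0.0341042)^1.6177 = 5.235e-05·0.00423178 ≈ 2.215e-07.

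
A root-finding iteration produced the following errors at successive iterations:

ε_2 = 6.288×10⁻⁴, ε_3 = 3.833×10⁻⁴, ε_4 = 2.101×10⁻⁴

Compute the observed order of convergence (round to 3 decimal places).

1.215

p ≈ ln(ε_4/ε_3) / ln(ε_3/ε_2)
  = ln(2.101×10⁻⁴/3.833×10⁻⁴) / ln(3.833×10⁻⁴/6.288×10⁻⁴)
  = ln(0.548135) / ln(0.609574)
  = -0.601234 / -0.494995 ≈ 1.214626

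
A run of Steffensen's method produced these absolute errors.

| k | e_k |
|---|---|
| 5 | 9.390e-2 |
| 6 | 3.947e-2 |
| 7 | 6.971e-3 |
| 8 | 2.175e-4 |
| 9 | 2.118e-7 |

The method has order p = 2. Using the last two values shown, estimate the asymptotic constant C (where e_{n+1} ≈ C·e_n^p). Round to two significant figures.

4.5

C ≈ e_9 / e_8^2
  = 2.118e-7 / (2.175e-4)^2
  = 2.118e-7 / 4.73063e-08 ≈ 4.4772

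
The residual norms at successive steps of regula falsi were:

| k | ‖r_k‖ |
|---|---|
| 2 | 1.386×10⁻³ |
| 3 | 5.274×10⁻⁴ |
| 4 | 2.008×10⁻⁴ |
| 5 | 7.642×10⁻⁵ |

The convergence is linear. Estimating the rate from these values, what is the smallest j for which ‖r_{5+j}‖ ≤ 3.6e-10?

13

Rate ρ ≈ ‖r_5‖/‖r_4‖ = 7.642×10⁻⁵/2.008×10⁻⁴ = 0.3806.
After j more steps, ‖r_{5+j}‖ ≈ 7.642×10⁻⁵·ρ^j; need ρ^j ≤ 3.6e-10/7.642×10⁻⁵ = 4.71081e-06.
j ≥ ln(4.71081e-06)/ln(0.3806) = -12.2657/-0.96601 = 12.697.
So 13 more iterations are needed.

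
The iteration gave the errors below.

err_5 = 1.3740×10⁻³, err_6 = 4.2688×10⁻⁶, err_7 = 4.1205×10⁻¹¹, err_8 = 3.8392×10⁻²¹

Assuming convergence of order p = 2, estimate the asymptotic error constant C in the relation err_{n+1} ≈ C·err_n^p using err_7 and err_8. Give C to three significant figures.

2.26

C ≈ err_8 / err_7^2
  = 3.8392×10⁻²¹ / (4.1205×10⁻¹¹)^2
  = 3.8392×10⁻²¹ / 1.69785e-21 ≈ 2.2612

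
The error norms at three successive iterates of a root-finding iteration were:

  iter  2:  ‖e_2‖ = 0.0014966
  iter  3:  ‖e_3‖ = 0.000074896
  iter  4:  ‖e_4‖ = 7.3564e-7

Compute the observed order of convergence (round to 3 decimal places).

1.544

p ≈ ln(‖e_4‖/‖e_3‖) / ln(‖e_3‖/‖e_2‖)
  = ln(7.3564e-7/0.000074896) / ln(0.000074896/0.0014966)
  = ln(0.00982215) / ln(0.0500441)
  = -4.623115 / -2.994851 ≈ 1.543688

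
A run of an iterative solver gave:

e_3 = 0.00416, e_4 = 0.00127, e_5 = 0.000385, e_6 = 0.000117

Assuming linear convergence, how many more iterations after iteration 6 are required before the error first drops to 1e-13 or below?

18

Rate ρ ≈ e_6/e_5 = 0.000117/0.000385 = 0.3039.
After j more steps, e_{6+j} ≈ 0.000117·ρ^j; need ρ^j ≤ 1e-13/0.000117 = 8.54701e-10.
j ≥ ln(8.54701e-10)/ln(0.3039) = -20.8803/-1.19106 = 17.531.
So 18 more iterations are needed.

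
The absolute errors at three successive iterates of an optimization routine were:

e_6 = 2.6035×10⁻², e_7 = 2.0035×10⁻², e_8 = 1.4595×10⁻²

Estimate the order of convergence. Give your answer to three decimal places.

p ≈ ln(e_8/e_7) / ln(e_7/e_6)
  = ln(1.4595×10⁻²/2.0035×10⁻²) / ln(2.0035×10⁻²/2.6035×10⁻²)
  = ln(0.728475) / ln(0.769541)
  = -0.316802 / -0.261961 ≈ 1.209348

1.209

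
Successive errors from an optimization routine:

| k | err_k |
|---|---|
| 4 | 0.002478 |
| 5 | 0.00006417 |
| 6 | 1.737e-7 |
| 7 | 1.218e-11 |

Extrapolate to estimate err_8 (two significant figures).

2.3e-18

First estimate the order: p ≈ ln(err_7/err_6) / ln(err_6/err_5) = ln(1.218e-11/1.737e-7)/ln(1.737e-7/0.00006417) = ln(7.01209e-05)/ln(0.00270687) ≈ 1.6180.
Then err_8 ≈ err_7·(err_7/err_6)^p = 1.218e-11·(7.01209e-05)^1.6180 = 1.218e-11·1.89925e-07 ≈ 2.313e-18.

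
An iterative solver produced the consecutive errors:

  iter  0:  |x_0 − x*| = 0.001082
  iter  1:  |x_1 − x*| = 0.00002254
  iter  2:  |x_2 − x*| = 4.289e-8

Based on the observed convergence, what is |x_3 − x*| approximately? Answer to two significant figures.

1.7e-12

First estimate the order: p ≈ ln(|x_2 − x*|/|x_1 − x*|) / ln(|x_1 − x*|/|x_0 − x*|) = ln(4.289e-8/0.00002254)/ln(0.00002254/0.001082) = ln(0.00190284)/ln(0.0208318) ≈ 1.6182.
Then |x_3 − x*| ≈ |x_2 − x*|·(|x_2 − x*|/|x_1 − x*|)^p = 4.289e-8·(0.00190284)^1.6182 = 4.289e-8·3.95848e-05 ≈ 1.698e-12.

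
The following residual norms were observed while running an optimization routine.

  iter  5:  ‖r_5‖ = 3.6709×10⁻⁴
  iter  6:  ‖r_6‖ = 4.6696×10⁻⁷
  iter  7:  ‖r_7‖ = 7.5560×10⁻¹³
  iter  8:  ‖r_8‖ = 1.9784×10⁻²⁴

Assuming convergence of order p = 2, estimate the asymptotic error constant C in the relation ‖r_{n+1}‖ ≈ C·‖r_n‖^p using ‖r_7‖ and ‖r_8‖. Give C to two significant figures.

C ≈ ‖r_8‖ / ‖r_7‖^2
  = 1.9784×10⁻²⁴ / (7.5560×10⁻¹³)^2
  = 1.9784×10⁻²⁴ / 5.70931e-25 ≈ 3.4652

3.5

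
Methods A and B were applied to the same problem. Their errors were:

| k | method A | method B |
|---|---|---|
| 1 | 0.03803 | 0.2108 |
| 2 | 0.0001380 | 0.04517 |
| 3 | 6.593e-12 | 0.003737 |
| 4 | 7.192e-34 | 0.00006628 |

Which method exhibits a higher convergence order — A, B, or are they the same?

Method A: p ≈ ln(7.192e-34/6.593e-12)/ln(6.593e-12/0.0001380) ≈ 3.00.
Method B: p ≈ ln(0.00006628/0.003737)/ln(0.003737/0.04517) ≈ 1.62.
Method A has the higher order (≈3.0 vs ≈1.6).

A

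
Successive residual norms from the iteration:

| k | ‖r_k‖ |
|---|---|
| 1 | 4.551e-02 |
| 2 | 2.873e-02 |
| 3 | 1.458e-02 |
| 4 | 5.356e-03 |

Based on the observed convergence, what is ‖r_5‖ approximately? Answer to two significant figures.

1.2e-3

First estimate the order: p ≈ ln(‖r_4‖/‖r_3‖) / ln(‖r_3‖/‖r_2‖) = ln(5.356e-03/1.458e-02)/ln(1.458e-02/2.873e-02) = ln(0.367353)/ln(0.507483) ≈ 1.4764.
Then ‖r_5‖ ≈ ‖r_4‖·(‖r_4‖/‖r_3‖)^p = 5.356e-03·(0.367353)^1.4764 = 5.356e-03·0.227976 ≈ 0.001221.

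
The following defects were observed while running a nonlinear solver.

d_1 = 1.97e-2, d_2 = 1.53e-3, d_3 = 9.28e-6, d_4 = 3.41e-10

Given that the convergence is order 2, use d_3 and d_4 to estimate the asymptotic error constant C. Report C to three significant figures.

C ≈ d_4 / d_3^2
  = 3.41e-10 / (9.28e-6)^2
  = 3.41e-10 / 8.61184e-11 ≈ 3.9597

3.96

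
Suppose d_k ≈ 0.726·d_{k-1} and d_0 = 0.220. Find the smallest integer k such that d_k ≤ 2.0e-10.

After k steps, d_k ≈ 0.220·0.726^k.
Need 0.726^k ≤ 2.0e-10/0.220 = 9.09091e-10.
k ≥ ln(9.09091e-10)/ln(0.726) = -20.8186/-0.32021 = 65.015.
Smallest integer k = 66.

66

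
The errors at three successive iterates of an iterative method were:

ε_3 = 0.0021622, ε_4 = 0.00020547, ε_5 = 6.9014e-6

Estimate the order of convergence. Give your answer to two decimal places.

p ≈ ln(ε_5/ε_4) / ln(ε_4/ε_3)
  = ln(6.9014e-6/0.00020547) / ln(0.00020547/0.0021622)
  = ln(0.0335884) / ln(0.0950282)
  = -3.39357 / -2.35358 ≈ 1.44188

1.44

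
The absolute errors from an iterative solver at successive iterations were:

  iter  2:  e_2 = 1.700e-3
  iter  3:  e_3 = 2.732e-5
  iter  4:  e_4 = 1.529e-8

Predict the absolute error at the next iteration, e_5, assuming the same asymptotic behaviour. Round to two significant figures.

1.9e-14

First estimate the order: p ≈ ln(e_4/e_3) / ln(e_3/e_2) = ln(1.529e-8/2.732e-5)/ln(2.732e-5/1.700e-3) = ln(0.000559663)/ln(0.0160706) ≈ 1.8128.
Then e_5 ≈ e_4·(e_4/e_3)^p = 1.529e-8·(0.000559663)^1.8128 = 1.529e-8·1.27245e-06 ≈ 1.946e-14.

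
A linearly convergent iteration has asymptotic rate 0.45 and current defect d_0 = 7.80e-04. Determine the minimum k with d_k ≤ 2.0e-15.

After k steps, d_k ≈ 7.80e-04·0.45^k.
Need 0.45^k ≤ 2.0e-15/7.80e-04 = 2.5641e-12.
k ≥ ln(2.5641e-12)/ln(0.45) = -26.6894/-0.79851 = 33.424.
Smallest integer k = 34.

34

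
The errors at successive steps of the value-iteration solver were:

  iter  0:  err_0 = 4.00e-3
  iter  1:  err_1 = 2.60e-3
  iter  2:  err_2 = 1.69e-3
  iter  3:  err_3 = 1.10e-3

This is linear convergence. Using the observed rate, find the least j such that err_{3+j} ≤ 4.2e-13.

51

Rate ρ ≈ err_3/err_2 = 1.10e-3/1.69e-3 = 0.6509.
After j more steps, err_{3+j} ≈ 1.10e-3·ρ^j; need ρ^j ≤ 4.2e-13/1.10e-3 = 3.81818e-10.
j ≥ ln(3.81818e-10)/ln(0.6509) = -21.6861/-0.42940 = 50.503.
So 51 more iterations are needed.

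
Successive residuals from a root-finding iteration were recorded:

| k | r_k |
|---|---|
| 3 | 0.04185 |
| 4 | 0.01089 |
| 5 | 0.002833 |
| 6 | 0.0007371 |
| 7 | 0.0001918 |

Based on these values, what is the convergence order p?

Consecutive ratios: r_7/r_6 = 0.0001918/0.0007371 = 0.260209, r_6/r_5 = 0.0007371/0.002833 = 0.260184.
p ≈ ln(0.260209)/ln(0.260184) = -1.3463/-1.3464 ≈ 1.00.
So the convergence is linear (order 1).

1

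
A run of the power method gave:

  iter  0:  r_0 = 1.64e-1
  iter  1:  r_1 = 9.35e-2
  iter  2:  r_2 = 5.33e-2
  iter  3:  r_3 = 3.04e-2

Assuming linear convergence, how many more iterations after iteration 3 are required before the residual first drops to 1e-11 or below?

Rate ρ ≈ r_3/r_2 = 3.04e-2/5.33e-2 = 0.5704.
After j more steps, r_{3+j} ≈ 3.04e-2·ρ^j; need ρ^j ≤ 1e-11/3.04e-2 = 3.28947e-10.
j ≥ ln(3.28947e-10)/ln(0.5704) = -21.8351/-0.56142 = 38.893.
So 39 more iterations are needed.

39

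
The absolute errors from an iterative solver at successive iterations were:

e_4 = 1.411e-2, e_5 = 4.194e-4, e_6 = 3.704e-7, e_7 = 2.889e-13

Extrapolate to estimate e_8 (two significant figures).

First estimate the order: p ≈ ln(e_7/e_6) / ln(e_6/e_5) = ln(2.889e-13/3.704e-7)/ln(3.704e-7/4.194e-4) = ln(7.79968e-07)/ln(0.000883166) ≈ 2.0000.
Then e_8 ≈ e_7·(e_7/e_6)^p = 2.889e-13·(7.79968e-07)^2.0000 = 2.889e-13·6.0835e-13 ≈ 1.758e-25.

1.8e-25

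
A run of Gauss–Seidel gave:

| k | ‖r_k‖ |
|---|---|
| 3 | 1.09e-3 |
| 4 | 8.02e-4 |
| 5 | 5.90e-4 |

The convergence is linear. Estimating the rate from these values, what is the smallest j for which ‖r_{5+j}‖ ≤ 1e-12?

Rate ρ ≈ ‖r_5‖/‖r_4‖ = 5.90e-4/8.02e-4 = 0.7357.
After j more steps, ‖r_{5+j}‖ ≈ 5.90e-4·ρ^j; need ρ^j ≤ 1e-12/5.90e-4 = 1.69492e-09.
j ≥ ln(1.69492e-09)/ln(0.7357) = -20.1956/-0.30693 = 65.799.
So 66 more iterations are needed.

66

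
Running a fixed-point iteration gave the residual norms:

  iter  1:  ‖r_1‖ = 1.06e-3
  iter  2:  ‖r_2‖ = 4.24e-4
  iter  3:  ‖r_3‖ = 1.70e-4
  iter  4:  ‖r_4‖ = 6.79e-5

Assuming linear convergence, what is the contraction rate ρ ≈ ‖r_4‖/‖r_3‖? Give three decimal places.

ρ ≈ ‖r_4‖/‖r_3‖ = 6.79e-5/1.70e-4 = 0.39941

0.399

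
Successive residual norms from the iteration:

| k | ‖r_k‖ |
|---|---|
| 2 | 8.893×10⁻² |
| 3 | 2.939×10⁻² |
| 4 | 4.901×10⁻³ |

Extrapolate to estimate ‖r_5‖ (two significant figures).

2.7e-4

First estimate the order: p ≈ ln(‖r_4‖/‖r_3‖) / ln(‖r_3‖/‖r_2‖) = ln(4.901×10⁻³/2.939×10⁻²)/ln(2.939×10⁻²/8.893×10⁻²) = ln(0.166757)/ln(0.330485) ≈ 1.6178.
Then ‖r_5‖ ≈ ‖r_4‖·(‖r_4‖/‖r_3‖)^p = 4.901×10⁻³·(0.166757)^1.6178 = 4.901×10⁻³·0.0551426 ≈ 0.0002703.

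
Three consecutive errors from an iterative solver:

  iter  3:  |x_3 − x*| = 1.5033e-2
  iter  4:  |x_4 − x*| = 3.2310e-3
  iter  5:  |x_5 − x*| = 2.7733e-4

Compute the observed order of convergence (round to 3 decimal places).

p ≈ ln(|x_5 − x*|/|x_4 − x*|) / ln(|x_4 − x*|/|x_3 − x*|)
  = ln(2.7733e-4/3.2310e-3) / ln(3.2310e-3/1.5033e-2)
  = ln(0.0858341) / ln(0.214927)
  = -2.455339 / -1.537457 ≈ 1.597013

1.597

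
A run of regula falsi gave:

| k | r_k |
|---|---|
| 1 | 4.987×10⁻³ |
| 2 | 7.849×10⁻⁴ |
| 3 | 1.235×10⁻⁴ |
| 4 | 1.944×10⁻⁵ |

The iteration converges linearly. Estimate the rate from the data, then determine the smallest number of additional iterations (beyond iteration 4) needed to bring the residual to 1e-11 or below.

8

Rate ρ ≈ r_4/r_3 = 1.944×10⁻⁵/1.235×10⁻⁴ = 0.1574.
After j more steps, r_{4+j} ≈ 1.944×10⁻⁵·ρ^j; need ρ^j ≤ 1e-11/1.944×10⁻⁵ = 5.14403e-07.
j ≥ ln(5.14403e-07)/ln(0.1574) = -14.4803/-1.84896 = 7.832.
So 8 more iterations are needed.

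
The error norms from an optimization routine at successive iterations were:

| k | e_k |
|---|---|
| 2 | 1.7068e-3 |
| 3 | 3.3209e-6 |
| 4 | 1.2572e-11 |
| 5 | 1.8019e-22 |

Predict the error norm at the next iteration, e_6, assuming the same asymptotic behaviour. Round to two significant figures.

First estimate the order: p ≈ ln(e_5/e_4) / ln(e_4/e_3) = ln(1.8019e-22/1.2572e-11)/ln(1.2572e-11/3.3209e-6) = ln(1.43326e-11)/ln(3.78572e-06) ≈ 2.0000.
Then e_6 ≈ e_5·(e_5/e_4)^p = 1.8019e-22·(1.43326e-11)^2.0000 = 1.8019e-22·2.05423e-22 ≈ 3.702e-44.

3.7e-44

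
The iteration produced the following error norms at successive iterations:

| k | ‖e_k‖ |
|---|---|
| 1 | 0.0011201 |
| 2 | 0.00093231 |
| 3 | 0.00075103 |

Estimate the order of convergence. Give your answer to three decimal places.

1.178

p ≈ ln(‖e_3‖/‖e_2‖) / ln(‖e_2‖/‖e_1‖)
  = ln(0.00075103/0.00093231) / ln(0.00093231/0.0011201)
  = ln(0.805558) / ln(0.832345)
  = -0.216220 / -0.183508 ≈ 1.178259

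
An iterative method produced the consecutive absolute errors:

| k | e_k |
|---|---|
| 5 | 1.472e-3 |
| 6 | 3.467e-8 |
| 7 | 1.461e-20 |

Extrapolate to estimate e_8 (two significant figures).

First estimate the order: p ≈ ln(e_7/e_6) / ln(e_6/e_5) = ln(1.461e-20/3.467e-8)/ln(3.467e-8/1.472e-3) = ln(4.21402e-13)/ln(2.3553e-05) ≈ 2.6740.
Then e_8 ≈ e_7·(e_7/e_6)^p = 1.461e-20·(4.21402e-13)^2.6740 = 1.461e-20·8.09914e-34 ≈ 1.183e-53.

1.2e-53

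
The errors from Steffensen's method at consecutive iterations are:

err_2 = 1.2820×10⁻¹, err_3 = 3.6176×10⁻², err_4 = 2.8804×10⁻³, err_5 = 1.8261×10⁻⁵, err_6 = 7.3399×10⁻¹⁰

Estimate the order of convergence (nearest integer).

2

Consecutive ratios: err_6/err_5 = 7.3399×10⁻¹⁰/1.8261×10⁻⁵ = 4.01944e-05, err_5/err_4 = 1.8261×10⁻⁵/2.8804×10⁻³ = 0.00633974.
p ≈ ln(4.01944e-05)/ln(0.00633974) = -10.1218/-5.0609 ≈ 2.00.
So the convergence is quadratic (order 2).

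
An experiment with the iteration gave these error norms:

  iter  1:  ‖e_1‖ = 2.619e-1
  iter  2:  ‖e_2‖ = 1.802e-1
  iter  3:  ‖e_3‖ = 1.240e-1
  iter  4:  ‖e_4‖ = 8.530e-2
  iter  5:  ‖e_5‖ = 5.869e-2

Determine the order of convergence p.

1

Consecutive ratios: ‖e_5‖/‖e_4‖ = 5.869e-2/8.530e-2 = 0.688042, ‖e_4‖/‖e_3‖ = 8.530e-2/1.240e-1 = 0.687903.
p ≈ ln(0.688042)/ln(0.687903) = -0.3739/-0.3741 ≈ 1.00.
So the convergence is linear (order 1).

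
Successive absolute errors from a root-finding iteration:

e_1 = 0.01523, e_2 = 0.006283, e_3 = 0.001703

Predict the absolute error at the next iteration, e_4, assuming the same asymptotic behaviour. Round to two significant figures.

First estimate the order: p ≈ ln(e_3/e_2) / ln(e_2/e_1) = ln(0.001703/0.006283)/ln(0.006283/0.01523) = ln(0.271049)/ln(0.412541) ≈ 1.4744.
Then e_4 ≈ e_3·(e_3/e_2)^p = 0.001703·(0.271049)^1.4744 = 0.001703·0.14591 ≈ 0.0002485.

2.5e-4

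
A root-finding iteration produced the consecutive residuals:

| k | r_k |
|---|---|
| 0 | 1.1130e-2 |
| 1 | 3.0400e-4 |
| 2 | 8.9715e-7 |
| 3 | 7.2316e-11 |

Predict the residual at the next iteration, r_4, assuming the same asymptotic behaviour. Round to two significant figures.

1.7e-17

First estimate the order: p ≈ ln(r_3/r_2) / ln(r_2/r_1) = ln(7.2316e-11/8.9715e-7)/ln(8.9715e-7/3.0400e-4) = ln(8.06064e-05)/ln(0.00295115) ≈ 1.6180.
Then r_4 ≈ r_3·(r_3/r_2)^p = 7.2316e-11·(8.06064e-05)^1.6180 = 7.2316e-11·2.37961e-07 ≈ 1.721e-17.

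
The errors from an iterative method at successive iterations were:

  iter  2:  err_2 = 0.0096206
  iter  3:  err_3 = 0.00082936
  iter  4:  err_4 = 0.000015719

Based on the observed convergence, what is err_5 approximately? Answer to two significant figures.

2.6e-8

First estimate the order: p ≈ ln(err_4/err_3) / ln(err_3/err_2) = ln(0.000015719/0.00082936)/ln(0.00082936/0.0096206) = ln(0.0189532)/ln(0.0862067) ≈ 1.6180.
Then err_5 ≈ err_4·(err_4/err_3)^p = 0.000015719·(0.0189532)^1.6180 = 0.000015719·0.00163414 ≈ 2.569e-08.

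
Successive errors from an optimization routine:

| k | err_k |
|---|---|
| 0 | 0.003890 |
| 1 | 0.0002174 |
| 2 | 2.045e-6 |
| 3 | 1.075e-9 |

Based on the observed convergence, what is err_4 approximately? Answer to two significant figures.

5.3e-15

First estimate the order: p ≈ ln(err_3/err_2) / ln(err_2/err_1) = ln(1.075e-9/2.045e-6)/ln(2.045e-6/0.0002174) = ln(0.000525672)/ln(0.00940662) ≈ 1.6181.
Then err_4 ≈ err_3·(err_3/err_2)^p = 1.075e-9·(0.000525672)^1.6181 = 1.075e-9·4.9407e-06 ≈ 5.311e-15.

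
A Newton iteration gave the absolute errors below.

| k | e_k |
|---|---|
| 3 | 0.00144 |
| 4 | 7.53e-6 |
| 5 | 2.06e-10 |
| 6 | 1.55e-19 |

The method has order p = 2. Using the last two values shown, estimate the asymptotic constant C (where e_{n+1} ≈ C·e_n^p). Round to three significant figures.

C ≈ e_6 / e_5^2
  = 1.55e-19 / (2.06e-10)^2
  = 1.55e-19 / 4.2436e-20 ≈ 3.6526

3.65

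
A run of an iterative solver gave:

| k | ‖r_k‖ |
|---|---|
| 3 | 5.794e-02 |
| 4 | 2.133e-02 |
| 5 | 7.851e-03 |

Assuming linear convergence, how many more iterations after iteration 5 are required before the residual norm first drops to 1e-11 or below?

Rate ρ ≈ ‖r_5‖/‖r_4‖ = 7.851e-03/2.133e-02 = 0.3681.
After j more steps, ‖r_{5+j}‖ ≈ 7.851e-03·ρ^j; need ρ^j ≤ 1e-11/7.851e-03 = 1.27372e-09.
j ≥ ln(1.27372e-09)/ln(0.3681) = -20.4813/-0.99940 = 20.494.
So 21 more iterations are needed.

21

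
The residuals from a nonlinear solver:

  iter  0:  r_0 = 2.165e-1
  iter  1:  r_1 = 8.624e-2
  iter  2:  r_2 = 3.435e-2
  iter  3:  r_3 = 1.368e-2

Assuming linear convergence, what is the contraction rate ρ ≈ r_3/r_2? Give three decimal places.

0.398

ρ ≈ r_3/r_2 = 1.368e-2/3.435e-2 = 0.39825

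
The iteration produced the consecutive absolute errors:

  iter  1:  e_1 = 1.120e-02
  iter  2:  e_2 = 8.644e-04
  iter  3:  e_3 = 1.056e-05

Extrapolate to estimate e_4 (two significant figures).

5.4e-9

First estimate the order: p ≈ ln(e_3/e_2) / ln(e_2/e_1) = ln(1.056e-05/8.644e-04)/ln(8.644e-04/1.120e-02) = ln(0.0122166)/ln(0.0771786) ≈ 1.7196.
Then e_4 ≈ e_3·(e_3/e_2)^p = 1.056e-05·(0.0122166)^1.7196 = 1.056e-05·0.000513239 ≈ 5.42e-09.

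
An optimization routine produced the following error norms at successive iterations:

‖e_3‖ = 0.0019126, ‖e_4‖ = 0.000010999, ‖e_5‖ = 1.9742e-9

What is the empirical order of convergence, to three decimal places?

1.672

p ≈ ln(‖e_5‖/‖e_4‖) / ln(‖e_4‖/‖e_3‖)
  = ln(1.9742e-9/0.000010999) / ln(0.000010999/0.0019126)
  = ln(0.000179489) / ln(0.00575081)
  = -8.625397 / -5.158415 ≈ 1.672102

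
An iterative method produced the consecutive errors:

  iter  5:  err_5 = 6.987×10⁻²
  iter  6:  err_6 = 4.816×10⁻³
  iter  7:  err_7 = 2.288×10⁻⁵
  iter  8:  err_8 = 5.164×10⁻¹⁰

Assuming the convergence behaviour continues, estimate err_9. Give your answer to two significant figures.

First estimate the order: p ≈ ln(err_8/err_7) / ln(err_7/err_6) = ln(5.164×10⁻¹⁰/2.288×10⁻⁵)/ln(2.288×10⁻⁵/4.816×10⁻³) = ln(2.25699e-05)/ln(0.00475083) ≈ 2.0000.
Then err_9 ≈ err_8·(err_8/err_7)^p = 5.164×10⁻¹⁰·(2.25699e-05)^2.0000 = 5.164×10⁻¹⁰·5.094e-10 ≈ 2.631e-19.

2.6e-19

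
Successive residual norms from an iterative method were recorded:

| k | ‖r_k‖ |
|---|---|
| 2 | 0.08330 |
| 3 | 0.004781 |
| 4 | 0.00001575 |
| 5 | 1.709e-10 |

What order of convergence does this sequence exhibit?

Consecutive ratios: ‖r_5‖/‖r_4‖ = 1.709e-10/0.00001575 = 1.08508e-05, ‖r_4‖/‖r_3‖ = 0.00001575/0.004781 = 0.00329429.
p ≈ ln(1.08508e-05)/ln(0.00329429) = -11.4313/-5.7156 ≈ 2.00.
So the convergence is quadratic (order 2).

2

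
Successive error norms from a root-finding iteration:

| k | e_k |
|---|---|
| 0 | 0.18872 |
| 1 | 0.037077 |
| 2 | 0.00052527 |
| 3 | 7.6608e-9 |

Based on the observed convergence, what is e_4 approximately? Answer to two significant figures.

First estimate the order: p ≈ ln(e_3/e_2) / ln(e_2/e_1) = ln(7.6608e-9/0.00052527)/ln(0.00052527/0.037077) = ln(1.45845e-05)/ln(0.014167) ≈ 2.6159.
Then e_4 ≈ e_3·(e_3/e_2)^p = 7.6608e-9·(1.45845e-05)^2.6159 = 7.6608e-9·2.23472e-13 ≈ 1.712e-21.

1.7e-21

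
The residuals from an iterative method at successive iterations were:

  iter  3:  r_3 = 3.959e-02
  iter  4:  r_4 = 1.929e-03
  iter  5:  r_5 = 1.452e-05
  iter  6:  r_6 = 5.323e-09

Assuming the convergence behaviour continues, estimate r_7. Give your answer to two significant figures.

First estimate the order: p ≈ ln(r_6/r_5) / ln(r_5/r_4) = ln(5.323e-09/1.452e-05)/ln(1.452e-05/1.929e-03) = ln(0.000366598)/ln(0.00752722) ≈ 1.6181.
Then r_7 ≈ r_6·(r_6/r_5)^p = 5.323e-09·(0.000366598)^1.6181 = 5.323e-09·2.7575e-06 ≈ 1.468e-14.

1.5e-14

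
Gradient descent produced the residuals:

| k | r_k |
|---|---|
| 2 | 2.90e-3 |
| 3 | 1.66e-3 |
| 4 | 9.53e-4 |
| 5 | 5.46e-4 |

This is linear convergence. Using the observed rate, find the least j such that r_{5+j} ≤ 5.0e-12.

34

Rate ρ ≈ r_5/r_4 = 5.46e-4/9.53e-4 = 0.5729.
After j more steps, r_{5+j} ≈ 5.46e-4·ρ^j; need ρ^j ≤ 5.0e-12/5.46e-4 = 9.15751e-09.
j ≥ ln(9.15751e-09)/ln(0.5729) = -18.5087/-0.55704 = 33.227.
So 34 more iterations are needed.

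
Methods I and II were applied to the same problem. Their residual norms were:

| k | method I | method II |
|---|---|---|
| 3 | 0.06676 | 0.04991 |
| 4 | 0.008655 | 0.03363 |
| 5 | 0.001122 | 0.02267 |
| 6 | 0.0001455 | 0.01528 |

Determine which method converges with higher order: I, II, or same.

same

Method I: p ≈ ln(0.0001455/0.001122)/ln(0.001122/0.008655) ≈ 1.00.
Method II: p ≈ ln(0.01528/0.02267)/ln(0.02267/0.03363) ≈ 1.00.
Both orders ≈ 1.0 — effectively the same.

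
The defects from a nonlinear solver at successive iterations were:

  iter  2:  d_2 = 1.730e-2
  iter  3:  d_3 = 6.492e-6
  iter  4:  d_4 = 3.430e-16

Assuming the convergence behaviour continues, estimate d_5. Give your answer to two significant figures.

First estimate the order: p ≈ ln(d_4/d_3) / ln(d_3/d_2) = ln(3.430e-16/6.492e-6)/ln(6.492e-6/1.730e-2) = ln(5.28343e-11)/ln(0.00037526) ≈ 3.0000.
Then d_5 ≈ d_4·(d_4/d_3)^p = 3.430e-16·(5.28343e-11)^3.0000 = 3.430e-16·1.47485e-31 ≈ 5.059e-47.

5.1e-47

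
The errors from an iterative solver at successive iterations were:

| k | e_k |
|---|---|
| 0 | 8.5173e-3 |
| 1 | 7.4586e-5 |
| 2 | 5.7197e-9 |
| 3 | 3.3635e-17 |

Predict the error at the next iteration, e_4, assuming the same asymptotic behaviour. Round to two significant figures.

First estimate the order: p ≈ ln(e_3/e_2) / ln(e_2/e_1) = ln(3.3635e-17/5.7197e-9)/ln(5.7197e-9/7.4586e-5) = ln(5.88055e-09)/ln(7.6686e-05) ≈ 2.0000.
Then e_4 ≈ e_3·(e_3/e_2)^p = 3.3635e-17·(5.88055e-09)^2.0000 = 3.3635e-17·3.45809e-17 ≈ 1.163e-33.

1.2e-33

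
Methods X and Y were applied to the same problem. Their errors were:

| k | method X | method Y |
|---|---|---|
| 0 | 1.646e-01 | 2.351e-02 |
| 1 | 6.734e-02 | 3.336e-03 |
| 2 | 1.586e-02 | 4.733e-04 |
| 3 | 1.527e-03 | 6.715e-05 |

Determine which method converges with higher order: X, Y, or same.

Method X: p ≈ ln(1.527e-03/1.586e-02)/ln(1.586e-02/6.734e-02) ≈ 1.62.
Method Y: p ≈ ln(6.715e-05/4.733e-04)/ln(4.733e-04/3.336e-03) ≈ 1.00.
Method X has the higher order (≈1.6 vs ≈1.0).

X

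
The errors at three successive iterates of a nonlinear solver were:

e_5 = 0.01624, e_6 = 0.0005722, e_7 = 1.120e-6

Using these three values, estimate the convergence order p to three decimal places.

p ≈ ln(e_7/e_6) / ln(e_6/e_5)
  = ln(1.120e-6/0.0005722) / ln(0.0005722/0.01624)
  = ln(0.00195736) / ln(0.035234)
  = -6.236159 / -3.345744 ≈ 1.863908

1.864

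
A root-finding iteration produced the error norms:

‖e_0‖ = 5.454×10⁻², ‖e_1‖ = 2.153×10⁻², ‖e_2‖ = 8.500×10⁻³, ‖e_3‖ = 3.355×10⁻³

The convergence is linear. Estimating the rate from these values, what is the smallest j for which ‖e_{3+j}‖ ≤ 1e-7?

12

Rate ρ ≈ ‖e_3‖/‖e_2‖ = 3.355×10⁻³/8.500×10⁻³ = 0.3947.
After j more steps, ‖e_{3+j}‖ ≈ 3.355×10⁻³·ρ^j; need ρ^j ≤ 1e-7/3.355×10⁻³ = 2.98063e-05.
j ≥ ln(2.98063e-05)/ln(0.3947) = -10.4208/-0.92963 = 11.210.
So 12 more iterations are needed.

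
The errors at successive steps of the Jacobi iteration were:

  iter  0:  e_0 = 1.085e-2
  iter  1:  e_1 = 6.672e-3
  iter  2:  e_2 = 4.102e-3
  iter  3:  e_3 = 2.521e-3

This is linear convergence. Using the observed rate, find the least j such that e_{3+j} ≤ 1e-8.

26

Rate ρ ≈ e_3/e_2 = 2.521e-3/4.102e-3 = 0.6146.
After j more steps, e_{3+j} ≈ 2.521e-3·ρ^j; need ρ^j ≤ 1e-8/2.521e-3 = 3.96668e-06.
j ≥ ln(3.96668e-06)/ln(0.6146) = -12.4376/-0.48678 = 25.551.
So 26 more iterations are needed.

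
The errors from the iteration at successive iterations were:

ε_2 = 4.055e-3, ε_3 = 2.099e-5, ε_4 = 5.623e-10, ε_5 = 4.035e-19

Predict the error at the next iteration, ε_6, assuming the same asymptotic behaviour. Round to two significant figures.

2.1e-37

First estimate the order: p ≈ ln(ε_5/ε_4) / ln(ε_4/ε_3) = ln(4.035e-19/5.623e-10)/ln(5.623e-10/2.099e-5) = ln(7.17588e-10)/ln(2.67889e-05) ≈ 2.0000.
Then ε_6 ≈ ε_5·(ε_5/ε_4)^p = 4.035e-19·(7.17588e-10)^2.0000 = 4.035e-19·5.14933e-19 ≈ 2.078e-37.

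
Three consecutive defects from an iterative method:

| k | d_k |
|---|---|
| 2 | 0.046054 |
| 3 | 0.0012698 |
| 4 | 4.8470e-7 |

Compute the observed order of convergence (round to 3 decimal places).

p ≈ ln(d_4/d_3) / ln(d_3/d_2)
  = ln(4.8470e-7/0.0012698) / ln(0.0012698/0.046054)
  = ln(0.000381714) / ln(0.027572)
  = -7.870839 / -3.590955 ≈ 2.191851

2.192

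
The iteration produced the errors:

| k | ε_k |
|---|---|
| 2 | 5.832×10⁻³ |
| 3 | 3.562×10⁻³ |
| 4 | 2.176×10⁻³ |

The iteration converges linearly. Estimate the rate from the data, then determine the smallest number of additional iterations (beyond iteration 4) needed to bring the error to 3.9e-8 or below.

23

Rate ρ ≈ ε_4/ε_3 = 2.176×10⁻³/3.562×10⁻³ = 0.6109.
After j more steps, ε_{4+j} ≈ 2.176×10⁻³·ρ^j; need ρ^j ≤ 3.9e-8/2.176×10⁻³ = 1.79228e-05.
j ≥ ln(1.79228e-05)/ln(0.6109) = -10.9294/-0.49282 = 22.177.
So 23 more iterations are needed.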